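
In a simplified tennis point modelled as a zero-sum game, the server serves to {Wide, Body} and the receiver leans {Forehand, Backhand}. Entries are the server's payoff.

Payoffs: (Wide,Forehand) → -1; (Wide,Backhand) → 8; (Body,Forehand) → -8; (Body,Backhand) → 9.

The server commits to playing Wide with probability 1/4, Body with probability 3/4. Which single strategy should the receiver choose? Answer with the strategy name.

If the receiver plays Forehand, the server's expected payoff is (1/4)·(-1) + (3/4)·(-8) = -25/4.
If the receiver plays Backhand, the server's expected payoff is (1/4)·8 + (3/4)·9 = 35/4.
The receiver minimizes the server's payoff; the smallest is -25/4, so the best response is Forehand.

Forehand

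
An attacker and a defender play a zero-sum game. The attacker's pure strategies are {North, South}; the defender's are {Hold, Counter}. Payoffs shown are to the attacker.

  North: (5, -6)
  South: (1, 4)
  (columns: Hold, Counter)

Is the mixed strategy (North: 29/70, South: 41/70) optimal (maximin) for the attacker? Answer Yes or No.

No

Against Hold this mix gives (29/70)·5 + (41/70)·1 = 93/35.
Against Counter this mix gives (29/70)·(-6) + (41/70)·4 = -1/7.
The defender will play Counter, holding the attacker to -1/7. Shifting weight toward the row that does better against Counter would raise this floor (the equalizing mix achieves 13/7 against both Counter and Hold), so the proposed strategy is not optimal.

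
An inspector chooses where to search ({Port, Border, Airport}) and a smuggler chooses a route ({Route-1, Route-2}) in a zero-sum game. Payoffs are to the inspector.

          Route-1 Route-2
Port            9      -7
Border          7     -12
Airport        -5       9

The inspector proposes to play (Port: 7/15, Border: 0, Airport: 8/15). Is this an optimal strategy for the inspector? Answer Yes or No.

Yes

Against Route-1 this mix gives (7/15)·9 + (8/15)·(-5) = 23/15.
Against Route-2 this mix gives (7/15)·(-7) + (8/15)·9 = 23/15.
All of the smuggler's active replies (Route-1, Route-2) yield 23/15, and no column does worse for the inspector. The mix makes the smuggler indifferent and guarantees 23/15, so it is optimal.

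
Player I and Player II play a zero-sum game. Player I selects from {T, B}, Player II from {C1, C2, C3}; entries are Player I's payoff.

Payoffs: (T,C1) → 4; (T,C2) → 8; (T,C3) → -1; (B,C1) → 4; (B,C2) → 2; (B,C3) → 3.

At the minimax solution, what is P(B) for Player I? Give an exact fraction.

9/10

Row minima: T → -1, B → 2; maximin = 2.
Column maxima: C1 → 4, C2 → 8, C3 → 3; minimax = 3.
2 ≠ 3, so there is no saddle point; optimal play is mixed.
C1 is strictly dominated by C3 (it gives Player I strictly more in every row), so Player II never plays it.
On the remaining 2×2 (T, B vs C2, C3):
Let Player I play T with probability p. Expected payoff against C2: 8p + 2(1−p) = 6p + 2; against C3: (-1)p + 3(1−p) = −4p + 3.
Setting these equal: 6p + 2 = −4p + 3 ⇒ 10p = 1 ⇒ p = 1/10, and the value is (6)·(1/10) + 2 = 13/5.
For Player II: with q = P(C2), equating T's and B's payoffs gives 9q − 1 = −q + 3 ⇒ q = 2/5.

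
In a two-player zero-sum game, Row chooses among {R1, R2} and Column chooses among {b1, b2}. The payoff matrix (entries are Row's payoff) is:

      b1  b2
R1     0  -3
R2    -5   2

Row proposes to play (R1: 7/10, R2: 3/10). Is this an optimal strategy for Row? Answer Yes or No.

Against b1 this mix gives (7/10)·0 + (3/10)·(-5) = -3/2.
Against b2 this mix gives (7/10)·(-3) + (3/10)·2 = -3/2.
All of Column's active replies (b1, b2) yield -3/2, and no column does worse for Row. The mix makes Column indifferent and guarantees -3/2, so it is optimal.

Yes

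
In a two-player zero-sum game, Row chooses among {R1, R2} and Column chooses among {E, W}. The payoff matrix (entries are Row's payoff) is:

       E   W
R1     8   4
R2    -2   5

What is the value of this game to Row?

48/11

Row minima: R1 → 4, R2 → -2; maximin = 4.
Column maxima: E → 8, W → 5; minimax = 5.
4 ≠ 5, so there is no saddle point; optimal play is mixed.
Let Row play R1 with probability p. Expected payoff against E: 8p + (-2)(1−p) = 10p − 2; against W: 4p + 5(1−p) = −p + 5.
Setting these equal: 10p − 2 = −p + 5 ⇒ 11p = 7 ⇒ p = 7/11, and the value is (10)·(7/11) − 2 = 48/11.
For Column: with q = P(E), equating R1's and R2's payoffs gives 4q + 4 = −7q + 5 ⇒ q = 1/11.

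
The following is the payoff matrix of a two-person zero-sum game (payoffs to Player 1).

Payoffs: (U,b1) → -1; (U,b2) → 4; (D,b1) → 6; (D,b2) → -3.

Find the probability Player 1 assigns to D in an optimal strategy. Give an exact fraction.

5/14

Row minima: U → -1, D → -3; maximin = -1.
Column maxima: b1 → 6, b2 → 4; minimax = 4.
-1 ≠ 4, so there is no saddle point; optimal play is mixed.
Let Player 1 play U with probability p. Expected payoff against b1: (-1)p + 6(1−p) = −7p + 6; against b2: 4p + (-3)(1−p) = 7p − 3.
Setting these equal: −7p + 6 = 7p − 3 ⇒ −14p = -9 ⇒ p = 9/14, and the value is (-7)·(9/14) + 6 = 3/2.
For Player 2: with q = P(b1), equating U's and D's payoffs gives −5q + 4 = 9q − 3 ⇒ q = 1/2.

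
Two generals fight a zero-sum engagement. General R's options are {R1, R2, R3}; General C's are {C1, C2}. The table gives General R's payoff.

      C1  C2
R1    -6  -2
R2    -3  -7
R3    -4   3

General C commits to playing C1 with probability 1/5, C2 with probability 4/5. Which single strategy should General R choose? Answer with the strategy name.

R3

Expected payoff of R1: (1/5)·(-6) + (4/5)·(-2) = -14/5.
Expected payoff of R2: (1/5)·(-3) + (4/5)·(-7) = -31/5.
Expected payoff of R3: (1/5)·(-4) + (4/5)·3 = 8/5.
The largest is 8/5, so General R's best response is R3.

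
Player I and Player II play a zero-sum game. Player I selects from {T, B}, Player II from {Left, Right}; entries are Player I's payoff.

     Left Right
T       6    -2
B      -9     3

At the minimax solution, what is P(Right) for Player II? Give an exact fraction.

Row minima: T → -2, B → -9; maximin = -2.
Column maxima: Left → 6, Right → 3; minimax = 3.
-2 ≠ 3, so there is no saddle point; optimal play is mixed.
Let Player I play T with probability p. Expected payoff against Left: 6p + (-9)(1−p) = 15p − 9; against Right: (-2)p + 3(1−p) = −5p + 3.
Setting these equal: 15p − 9 = −5p + 3 ⇒ 20p = 12 ⇒ p = 3/5, and the value is (15)·(3/5) − 9 = 0.
For Player II: with q = P(Left), equating T's and B's payoffs gives 8q − 2 = −12q + 3 ⇒ q = 1/4.

3/4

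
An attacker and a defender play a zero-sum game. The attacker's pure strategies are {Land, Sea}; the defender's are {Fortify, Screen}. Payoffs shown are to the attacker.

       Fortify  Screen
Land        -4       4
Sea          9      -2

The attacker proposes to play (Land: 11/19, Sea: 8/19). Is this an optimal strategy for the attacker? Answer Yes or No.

Yes

Against Fortify this mix gives (11/19)·(-4) + (8/19)·9 = 28/19.
Against Screen this mix gives (11/19)·4 + (8/19)·(-2) = 28/19.
All of the defender's active replies (Fortify, Screen) yield 28/19, and no column does worse for the attacker. The mix makes the defender indifferent and guarantees 28/19, so it is optimal.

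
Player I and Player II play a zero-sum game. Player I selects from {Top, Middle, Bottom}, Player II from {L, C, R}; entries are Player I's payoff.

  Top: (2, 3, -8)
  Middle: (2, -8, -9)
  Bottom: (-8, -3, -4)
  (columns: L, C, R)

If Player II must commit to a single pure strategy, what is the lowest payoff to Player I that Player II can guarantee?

Column maxima: L → 2, C → 3, R → -4.
The smallest of these is -4.

-4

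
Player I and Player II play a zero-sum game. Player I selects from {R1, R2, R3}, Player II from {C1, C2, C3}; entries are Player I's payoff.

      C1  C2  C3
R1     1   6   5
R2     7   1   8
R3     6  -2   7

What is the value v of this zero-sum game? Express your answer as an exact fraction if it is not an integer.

41/11

Row minima: R1 → 1, R2 → 1, R3 → -2; maximin = 1.
Column maxima: C1 → 7, C2 → 6, C3 → 8; minimax = 6.
1 ≠ 6, so there is no saddle point; optimal play is mixed.
R3 is strictly dominated by R2, so Player I never plays it.
C3 is strictly dominated by C1 (it gives Player I strictly more in every row), so Player II never plays it.
On the remaining 2×2 (R1, R2 vs C1, C2):
Let Player I play R1 with probability p. Expected payoff against C1: 1p + 7(1−p) = −6p + 7; against C2: 6p + 1(1−p) = 5p + 1.
Setting these equal: −6p + 7 = 5p + 1 ⇒ −11p = -6 ⇒ p = 6/11, and the value is (-6)·(6/11) + 7 = 41/11.
For Player II: with q = P(C1), equating R1's and R2's payoffs gives −5q + 6 = 6q + 1 ⇒ q = 5/11.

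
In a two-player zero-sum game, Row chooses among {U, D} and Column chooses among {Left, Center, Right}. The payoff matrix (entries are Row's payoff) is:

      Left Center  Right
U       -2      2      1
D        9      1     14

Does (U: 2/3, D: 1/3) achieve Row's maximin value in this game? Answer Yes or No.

Against Left this mix gives (2/3)·(-2) + (1/3)·9 = 5/3.
Against Center this mix gives (2/3)·2 + (1/3)·1 = 5/3.
Against Right this mix gives (2/3)·1 + (1/3)·14 = 16/3.
All of Column's active replies (Left, Center) yield 5/3, and no column does worse for Row. The mix makes Column indifferent and guarantees 5/3, so it is optimal.

Yes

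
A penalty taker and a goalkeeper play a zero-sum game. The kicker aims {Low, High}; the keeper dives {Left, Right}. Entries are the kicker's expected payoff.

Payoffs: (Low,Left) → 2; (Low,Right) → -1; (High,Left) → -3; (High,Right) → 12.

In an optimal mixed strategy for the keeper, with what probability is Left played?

13/18

Row minima: Low → -1, High → -3; maximin = -1.
Column maxima: Left → 2, Right → 12; minimax = 2.
-1 ≠ 2, so there is no saddle point; optimal play is mixed.
Let the kicker play Low with probability p. Expected payoff against Left: 2p + (-3)(1−p) = 5p − 3; against Right: (-1)p + 12(1−p) = −13p + 12.
Setting these equal: 5p − 3 = −13p + 12 ⇒ 18p = 15 ⇒ p = 5/6, and the value is (5)·(5/6) − 3 = 7/6.
For the keeper: with q = P(Left), equating Low's and High's payoffs gives 3q − 1 = −15q + 12 ⇒ q = 13/18.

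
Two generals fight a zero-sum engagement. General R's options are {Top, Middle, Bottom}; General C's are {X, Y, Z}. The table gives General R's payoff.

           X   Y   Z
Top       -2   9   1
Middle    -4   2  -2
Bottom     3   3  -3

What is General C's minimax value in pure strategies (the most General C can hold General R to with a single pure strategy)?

Column maxima: X → 3, Y → 9, Z → 1.
The smallest of these is 1.

1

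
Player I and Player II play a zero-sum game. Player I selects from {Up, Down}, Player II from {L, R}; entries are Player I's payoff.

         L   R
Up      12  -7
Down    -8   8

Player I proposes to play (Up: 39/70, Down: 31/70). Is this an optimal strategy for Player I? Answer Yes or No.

Against L this mix gives (39/70)·12 + (31/70)·(-8) = 22/7.
Against R this mix gives (39/70)·(-7) + (31/70)·8 = -5/14.
Player II will play R, holding Player I to -5/14. Shifting weight toward the row that does better against R would raise this floor (the equalizing mix achieves 8/7 against both R and L), so the proposed strategy is not optimal.

No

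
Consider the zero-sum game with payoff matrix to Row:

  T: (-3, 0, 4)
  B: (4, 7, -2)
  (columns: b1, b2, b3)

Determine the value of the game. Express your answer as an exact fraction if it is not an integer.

Row minima: T → -3, B → -2; maximin = -2.
Column maxima: b1 → 4, b2 → 7, b3 → 4; minimax = 4.
-2 ≠ 4, so there is no saddle point; optimal play is mixed.
b2 is strictly dominated by b1 (it gives Row strictly more in every row), so Column never plays it.
On the remaining 2×2 (T, B vs b1, b3):
Let Row play T with probability p. Expected payoff against b1: (-3)p + 4(1−p) = −7p + 4; against b3: 4p + (-2)(1−p) = 6p − 2.
Setting these equal: −7p + 4 = 6p − 2 ⇒ −13p = -6 ⇒ p = 6/13, and the value is (-7)·(6/13) + 4 = 10/13.
For Column: with q = P(b1), equating T's and B's payoffs gives −7q + 4 = 6q − 2 ⇒ q = 6/13.

10/13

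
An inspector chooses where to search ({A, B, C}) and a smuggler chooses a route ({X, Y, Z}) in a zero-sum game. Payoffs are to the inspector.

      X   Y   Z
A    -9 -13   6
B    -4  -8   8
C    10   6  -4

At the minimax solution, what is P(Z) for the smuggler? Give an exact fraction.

7/13

Row minima: A → -13, B → -8, C → -4; maximin = -4.
Column maxima: X → 10, Y → 6, Z → 8; minimax = 6.
-4 ≠ 6, so there is no saddle point; optimal play is mixed.
A is strictly dominated by B, so the inspector never plays it.
X is strictly dominated by Y (it gives the inspector strictly more in every row), so the smuggler never plays it.
On the remaining 2×2 (B, C vs Y, Z):
Let the inspector play B with probability p. Expected payoff against Y: (-8)p + 6(1−p) = −14p + 6; against Z: 8p + (-4)(1−p) = 12p − 4.
Setting these equal: −14p + 6 = 12p − 4 ⇒ −26p = -10 ⇒ p = 5/13, and the value is (-14)·(5/13) + 6 = 8/13.
For the smuggler: with q = P(Y), equating B's and C's payoffs gives −16q + 8 = 10q − 4 ⇒ q = 6/13.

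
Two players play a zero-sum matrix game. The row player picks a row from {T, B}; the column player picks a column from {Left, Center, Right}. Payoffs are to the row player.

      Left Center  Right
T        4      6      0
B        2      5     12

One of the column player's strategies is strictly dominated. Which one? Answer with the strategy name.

Center

Left holds the row player's payoff strictly below Center in every row: 4 < 6, 2 < 5.
So Center is strictly dominated for the column player.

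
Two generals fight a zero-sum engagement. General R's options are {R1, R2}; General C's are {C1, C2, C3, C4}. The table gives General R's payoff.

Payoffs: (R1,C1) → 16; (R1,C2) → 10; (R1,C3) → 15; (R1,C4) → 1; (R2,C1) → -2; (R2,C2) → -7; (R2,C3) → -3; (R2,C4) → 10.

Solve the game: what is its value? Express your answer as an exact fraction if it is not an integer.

Row minima: R1 → 1, R2 → -7; maximin = 1.
Column maxima: C1 → 16, C2 → 10, C3 → 15, C4 → 10; minimax = 10.
1 ≠ 10, so there is no saddle point; optimal play is mixed.
C1 is strictly dominated by C2 (it gives General R strictly more in every row), so General C never plays it.
C3 is strictly dominated by C2 (it gives General R strictly more in every row), so General C never plays it.
On the remaining 2×2 (R1, R2 vs C2, C4):
Let General R play R1 with probability p. Expected payoff against C2: 10p + (-7)(1−p) = 17p − 7; against C4: 1p + 10(1−p) = −9p + 10.
Setting these equal: 17p − 7 = −9p + 10 ⇒ 26p = 17 ⇒ p = 17/26, and the value is (17)·(17/26) − 7 = 107/26.
For General C: with q = P(C2), equating R1's and R2's payoffs gives 9q + 1 = −17q + 10 ⇒ q = 9/26.

107/26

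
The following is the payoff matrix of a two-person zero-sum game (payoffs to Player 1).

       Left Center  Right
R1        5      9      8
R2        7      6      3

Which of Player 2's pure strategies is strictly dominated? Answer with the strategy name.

Right holds Player 1's payoff strictly below Center in every row: 8 < 9, 3 < 6.
So Center is strictly dominated for Player 2.

Center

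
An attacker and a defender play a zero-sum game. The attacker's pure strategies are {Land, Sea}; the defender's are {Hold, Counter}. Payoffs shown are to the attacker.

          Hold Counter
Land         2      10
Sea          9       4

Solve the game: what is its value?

82/13

Row minima: Land → 2, Sea → 4; maximin = 4.
Column maxima: Hold → 9, Counter → 10; minimax = 9.
4 ≠ 9, so there is no saddle point; optimal play is mixed.
Let the attacker play Land with probability p. Expected payoff against Hold: 2p + 9(1−p) = −7p + 9; against Counter: 10p + 4(1−p) = 6p + 4.
Setting these equal: −7p + 9 = 6p + 4 ⇒ −13p = -5 ⇒ p = 5/13, and the value is (-7)·(5/13) + 9 = 82/13.
For the defender: with q = P(Hold), equating Land's and Sea's payoffs gives −8q + 10 = 5q + 4 ⇒ q = 6/13.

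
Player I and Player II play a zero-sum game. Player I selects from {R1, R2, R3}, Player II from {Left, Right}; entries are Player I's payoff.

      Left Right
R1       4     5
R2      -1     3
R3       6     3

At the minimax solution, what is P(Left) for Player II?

Row minima: R1 → 4, R2 → -1, R3 → 3; maximin = 4.
Column maxima: Left → 6, Right → 5; minimax = 5.
4 ≠ 5, so there is no saddle point; optimal play is mixed.
R2 is strictly dominated by R1, so Player I never plays it.
On the remaining 2×2 (R1, R3 vs Left, Right):
Let Player I play R1 with probability p. Expected payoff against Left: 4p + 6(1−p) = −2p + 6; against Right: 5p + 3(1−p) = 2p + 3.
Setting these equal: −2p + 6 = 2p + 3 ⇒ −4p = -3 ⇒ p = 3/4, and the value is (-2)·(3/4) + 6 = 9/2.
For Player II: with q = P(Left), equating R1's and R3's payoffs gives −q + 5 = 3q + 3 ⇒ q = 1/2.

1/2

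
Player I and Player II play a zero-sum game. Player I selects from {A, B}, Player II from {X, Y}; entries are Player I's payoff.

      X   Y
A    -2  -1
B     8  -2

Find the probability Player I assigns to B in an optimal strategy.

Row minima: A → -2, B → -2; maximin = -2.
Column maxima: X → 8, Y → -1; minimax = -1.
-2 ≠ -1, so there is no saddle point; optimal play is mixed.
Let Player I play A with probability p. Expected payoff against X: (-2)p + 8(1−p) = −10p + 8; against Y: (-1)p + (-2)(1−p) = p − 2.
Setting these equal: −10p + 8 = p − 2 ⇒ −11p = -10 ⇒ p = 10/11, and the value is (-10)·(10/11) + 8 = -12/11.
For Player II: with q = P(X), equating A's and B's payoffs gives −q − 1 = 10q − 2 ⇒ q = 1/11.

1/11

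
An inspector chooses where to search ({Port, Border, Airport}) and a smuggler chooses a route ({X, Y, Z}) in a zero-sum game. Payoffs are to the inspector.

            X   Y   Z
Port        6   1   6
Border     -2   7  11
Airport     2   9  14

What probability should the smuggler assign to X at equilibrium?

Row minima: Port → 1, Border → -2, Airport → 2; maximin = 2.
Column maxima: X → 6, Y → 9, Z → 14; minimax = 6.
2 ≠ 6, so there is no saddle point; optimal play is mixed.
Border is strictly dominated by Airport, so the inspector never plays it.
Z is strictly dominated by Y (it gives the inspector strictly more in every row), so the smuggler never plays it.
On the remaining 2×2 (Port, Airport vs X, Y):
Let the inspector play Port with probability p. Expected payoff against X: 6p + 2(1−p) = 4p + 2; against Y: 1p + 9(1−p) = −8p + 9.
Setting these equal: 4p + 2 = −8p + 9 ⇒ 12p = 7 ⇒ p = 7/12, and the value is (4)·(7/12) + 2 = 13/3.
For the smuggler: with q = P(X), equating Port's and Airport's payoffs gives 5q + 1 = −7q + 9 ⇒ q = 2/3.

2/3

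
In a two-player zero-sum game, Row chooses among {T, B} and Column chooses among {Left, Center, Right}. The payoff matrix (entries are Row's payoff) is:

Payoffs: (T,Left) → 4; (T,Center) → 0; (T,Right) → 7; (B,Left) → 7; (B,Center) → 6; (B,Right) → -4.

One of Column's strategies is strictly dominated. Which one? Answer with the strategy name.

Left

Center holds Row's payoff strictly below Left in every row: 0 < 4, 6 < 7.
So Left is strictly dominated for Column.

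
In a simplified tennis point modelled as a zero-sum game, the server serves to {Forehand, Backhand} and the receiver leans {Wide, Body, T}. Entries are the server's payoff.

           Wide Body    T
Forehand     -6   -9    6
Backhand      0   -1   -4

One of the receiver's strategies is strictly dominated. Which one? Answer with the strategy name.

Wide

Body holds the server's payoff strictly below Wide in every row: -9 < -6, -1 < 0.
So Wide is strictly dominated for the receiver.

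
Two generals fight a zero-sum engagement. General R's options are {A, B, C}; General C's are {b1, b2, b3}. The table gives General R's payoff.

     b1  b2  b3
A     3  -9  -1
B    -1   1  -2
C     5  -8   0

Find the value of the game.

Row minima: A → -9, B → -2, C → -8; maximin = -2.
Column maxima: b1 → 5, b2 → 1, b3 → 0; minimax = 0.
-2 ≠ 0, so there is no saddle point; optimal play is mixed.
A is strictly dominated by C, so General R never plays it.
b1 is strictly dominated by b3 (it gives General R strictly more in every row), so General C never plays it.
On the remaining 2×2 (B, C vs b2, b3):
Let General R play B with probability p. Expected payoff against b2: 1p + (-8)(1−p) = 9p − 8; against b3: (-2)p + 0(1−p) = −2p.
Setting these equal: 9p − 8 = −2p ⇒ 11p = 8 ⇒ p = 8/11, and the value is (9)·(8/11) − 8 = -16/11.
For General C: with q = P(b2), equating B's and C's payoffs gives 3q − 2 = −8q ⇒ q = 2/11.

-16/11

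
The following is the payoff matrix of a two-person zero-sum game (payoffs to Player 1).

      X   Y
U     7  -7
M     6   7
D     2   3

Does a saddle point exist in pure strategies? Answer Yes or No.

Row minima: U → -7, M → 6, D → 2; maximin = 6.
Column maxima: X → 7, Y → 7; minimax = 7.
6 ≠ 7, so no pure-strategy equilibrium exists.

No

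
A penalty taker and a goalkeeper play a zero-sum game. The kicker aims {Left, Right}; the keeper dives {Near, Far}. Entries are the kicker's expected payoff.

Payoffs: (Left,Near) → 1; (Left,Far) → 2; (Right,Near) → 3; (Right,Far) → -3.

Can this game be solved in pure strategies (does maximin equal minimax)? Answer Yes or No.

Row minima: Left → 1, Right → -3; maximin = 1.
Column maxima: Near → 3, Far → 2; minimax = 2.
1 ≠ 2, so no pure-strategy equilibrium exists.

No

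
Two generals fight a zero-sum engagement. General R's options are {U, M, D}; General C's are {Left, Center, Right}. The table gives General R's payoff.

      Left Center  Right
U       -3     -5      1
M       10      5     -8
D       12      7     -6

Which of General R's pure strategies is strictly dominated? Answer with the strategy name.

M

D gives a strictly higher payoff than M against every column: 12 > 10, 7 > 5, -6 > -8.
So M is strictly dominated and General R never plays it.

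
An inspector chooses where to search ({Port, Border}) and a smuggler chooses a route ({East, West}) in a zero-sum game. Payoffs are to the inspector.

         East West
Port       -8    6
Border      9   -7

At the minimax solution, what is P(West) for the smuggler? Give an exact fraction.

Row minima: Port → -8, Border → -7; maximin = -7.
Column maxima: East → 9, West → 6; minimax = 6.
-7 ≠ 6, so there is no saddle point; optimal play is mixed.
Let the inspector play Port with probability p. Expected payoff against East: (-8)p + 9(1−p) = −17p + 9; against West: 6p + (-7)(1−p) = 13p − 7.
Setting these equal: −17p + 9 = 13p − 7 ⇒ −30p = -16 ⇒ p = 8/15, and the value is (-17)·(8/15) + 9 = -1/15.
For the smuggler: with q = P(East), equating Port's and Border's payoffs gives −14q + 6 = 16q − 7 ⇒ q = 13/30.

17/30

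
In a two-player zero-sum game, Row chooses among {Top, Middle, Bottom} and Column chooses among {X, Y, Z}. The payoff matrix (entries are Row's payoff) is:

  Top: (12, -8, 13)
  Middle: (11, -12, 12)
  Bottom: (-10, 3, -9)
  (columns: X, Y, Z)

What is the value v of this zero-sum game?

-4/3

Row minima: Top → -8, Middle → -12, Bottom → -10; maximin = -8.
Column maxima: X → 12, Y → 3, Z → 13; minimax = 3.
-8 ≠ 3, so there is no saddle point; optimal play is mixed.
Middle is strictly dominated by Top, so Row never plays it.
Z is strictly dominated by X (it gives Row strictly more in every row), so Column never plays it.
On the remaining 2×2 (Top, Bottom vs X, Y):
Let Row play Top with probability p. Expected payoff against X: 12p + (-10)(1−p) = 22p − 10; against Y: (-8)p + 3(1−p) = −11p + 3.
Setting these equal: 22p − 10 = −11p + 3 ⇒ 33p = 13 ⇒ p = 13/33, and the value is (22)·(13/33) − 10 = -4/3.
For Column: with q = P(X), equating Top's and Bottom's payoffs gives 20q − 8 = −13q + 3 ⇒ q = 1/3.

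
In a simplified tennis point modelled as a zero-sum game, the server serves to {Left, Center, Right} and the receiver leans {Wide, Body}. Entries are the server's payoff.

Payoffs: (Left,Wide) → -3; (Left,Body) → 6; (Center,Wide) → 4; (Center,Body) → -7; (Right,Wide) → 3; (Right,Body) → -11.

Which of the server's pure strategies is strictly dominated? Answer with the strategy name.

Center gives a strictly higher payoff than Right against every column: 4 > 3, -7 > -11.
So Right is strictly dominated and the server never plays it.

Right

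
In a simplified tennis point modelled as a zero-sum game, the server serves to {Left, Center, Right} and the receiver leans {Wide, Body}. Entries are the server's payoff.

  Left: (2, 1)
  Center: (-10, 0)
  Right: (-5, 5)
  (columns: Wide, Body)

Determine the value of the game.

15/11

Row minima: Left → 1, Center → -10, Right → -5; maximin = 1.
Column maxima: Wide → 2, Body → 5; minimax = 2.
1 ≠ 2, so there is no saddle point; optimal play is mixed.
Center is strictly dominated by Left, so the server never plays it.
On the remaining 2×2 (Left, Right vs Wide, Body):
Let the server play Left with probability p. Expected payoff against Wide: 2p + (-5)(1−p) = 7p − 5; against Body: 1p + 5(1−p) = −4p + 5.
Setting these equal: 7p − 5 = −4p + 5 ⇒ 11p = 10 ⇒ p = 10/11, and the value is (7)·(10/11) − 5 = 15/11.
For the receiver: with q = P(Wide), equating Left's and Right's payoffs gives q + 1 = −10q + 5 ⇒ q = 4/11.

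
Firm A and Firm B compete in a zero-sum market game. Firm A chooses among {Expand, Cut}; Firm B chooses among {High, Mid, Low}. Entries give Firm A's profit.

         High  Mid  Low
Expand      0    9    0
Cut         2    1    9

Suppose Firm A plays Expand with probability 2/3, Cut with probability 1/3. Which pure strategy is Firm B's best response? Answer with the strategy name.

If Firm B plays High, Firm A's expected payoff is (2/3)·0 + (1/3)·2 = 2/3.
If Firm B plays Mid, Firm A's expected payoff is (2/3)·9 + (1/3)·1 = 19/3.
If Firm B plays Low, Firm A's expected payoff is (2/3)·0 + (1/3)·9 = 3.
Firm B minimizes Firm A's payoff; the smallest is 2/3, so the best response is High.

High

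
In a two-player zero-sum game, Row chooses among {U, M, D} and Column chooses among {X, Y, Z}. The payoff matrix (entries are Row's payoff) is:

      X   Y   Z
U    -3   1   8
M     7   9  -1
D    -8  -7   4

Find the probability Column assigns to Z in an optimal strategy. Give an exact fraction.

Row minima: U → -3, M → -1, D → -8; maximin = -1.
Column maxima: X → 7, Y → 9, Z → 8; minimax = 7.
-1 ≠ 7, so there is no saddle point; optimal play is mixed.
D is strictly dominated by U, so Row never plays it.
Y is strictly dominated by X (it gives Row strictly more in every row), so Column never plays it.
On the remaining 2×2 (U, M vs X, Z):
Let Row play U with probability p. Expected payoff against X: (-3)p + 7(1−p) = −10p + 7; against Z: 8p + (-1)(1−p) = 9p − 1.
Setting these equal: −10p + 7 = 9p − 1 ⇒ −19p = -8 ⇒ p = 8/19, and the value is (-10)·(8/19) + 7 = 53/19.
For Column: with q = P(X), equating U's and M's payoffs gives −11q + 8 = 8q − 1 ⇒ q = 9/19.

10/19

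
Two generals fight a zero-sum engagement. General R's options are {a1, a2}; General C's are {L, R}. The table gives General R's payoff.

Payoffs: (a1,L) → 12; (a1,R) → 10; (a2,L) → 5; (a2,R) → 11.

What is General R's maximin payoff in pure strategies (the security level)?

10

Row minima: a1 → 10, a2 → 5.
The best of these is 10.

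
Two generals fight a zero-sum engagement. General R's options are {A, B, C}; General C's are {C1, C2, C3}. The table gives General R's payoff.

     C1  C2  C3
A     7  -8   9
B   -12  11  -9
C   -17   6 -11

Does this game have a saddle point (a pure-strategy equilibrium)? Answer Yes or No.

No

Row minima: A → -8, B → -12, C → -17; maximin = -8.
Column maxima: C1 → 7, C2 → 11, C3 → 9; minimax = 7.
-8 ≠ 7, so no pure-strategy equilibrium exists.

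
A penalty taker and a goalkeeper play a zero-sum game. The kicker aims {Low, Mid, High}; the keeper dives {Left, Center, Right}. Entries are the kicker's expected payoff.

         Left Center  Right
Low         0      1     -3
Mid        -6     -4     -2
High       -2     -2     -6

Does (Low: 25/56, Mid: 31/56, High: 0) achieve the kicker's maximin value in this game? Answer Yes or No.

No

Against Left this mix gives (25/56)·0 + (31/56)·(-6) = -93/28.
Against Center this mix gives (25/56)·1 + (31/56)·(-4) = -99/56.
Against Right this mix gives (25/56)·(-3) + (31/56)·(-2) = -137/56.
The keeper will play Left, holding the kicker to -93/28. Shifting weight toward the row that does better against Left would raise this floor (the equalizing mix achieves -18/7 against both Left and Right), so the proposed strategy is not optimal.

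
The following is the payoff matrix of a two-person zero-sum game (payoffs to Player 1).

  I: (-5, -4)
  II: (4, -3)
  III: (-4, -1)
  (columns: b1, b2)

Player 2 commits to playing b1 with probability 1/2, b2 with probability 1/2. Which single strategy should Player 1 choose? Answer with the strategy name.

Expected payoff of I: (1/2)·(-5) + (1/2)·(-4) = -9/2.
Expected payoff of II: (1/2)·4 + (1/2)·(-3) = 1/2.
Expected payoff of III: (1/2)·(-4) + (1/2)·(-1) = -5/2.
The largest is 1/2, so Player 1's best response is II.

II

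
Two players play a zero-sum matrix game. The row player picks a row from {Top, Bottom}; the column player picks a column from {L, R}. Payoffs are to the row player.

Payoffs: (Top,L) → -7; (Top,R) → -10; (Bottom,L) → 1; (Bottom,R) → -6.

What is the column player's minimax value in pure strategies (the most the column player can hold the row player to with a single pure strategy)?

Column maxima: L → 1, R → -6.
The smallest of these is -6.

-6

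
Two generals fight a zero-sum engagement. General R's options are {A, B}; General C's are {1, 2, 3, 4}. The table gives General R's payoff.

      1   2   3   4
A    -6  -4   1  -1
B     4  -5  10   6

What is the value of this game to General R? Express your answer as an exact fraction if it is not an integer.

-46/11

Row minima: A → -6, B → -5; maximin = -5.
Column maxima: 1 → 4, 2 → -4, 3 → 10, 4 → 6; minimax = -4.
-5 ≠ -4, so there is no saddle point; optimal play is mixed.
3 is strictly dominated by 1 (it gives General R strictly more in every row), so General C never plays it.
4 is strictly dominated by 1 (it gives General R strictly more in every row), so General C never plays it.
On the remaining 2×2 (A, B vs 1, 2):
Let General R play A with probability p. Expected payoff against 1: (-6)p + 4(1−p) = −10p + 4; against 2: (-4)p + (-5)(1−p) = p − 5.
Setting these equal: −10p + 4 = p − 5 ⇒ −11p = -9 ⇒ p = 9/11, and the value is (-10)·(9/11) + 4 = -46/11.
For General C: with q = P(1), equating A's and B's payoffs gives −2q − 4 = 9q − 5 ⇒ q = 1/11.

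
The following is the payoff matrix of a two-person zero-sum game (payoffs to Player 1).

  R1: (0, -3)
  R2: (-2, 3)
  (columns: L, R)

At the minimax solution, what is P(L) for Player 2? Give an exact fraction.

Row minima: R1 → -3, R2 → -2; maximin = -2.
Column maxima: L → 0, R → 3; minimax = 0.
-2 ≠ 0, so there is no saddle point; optimal play is mixed.
Let Player 1 play R1 with probability p. Expected payoff against L: 0p + (-2)(1−p) = 2p − 2; against R: (-3)p + 3(1−p) = −6p + 3.
Setting these equal: 2p − 2 = −6p + 3 ⇒ 8p = 5 ⇒ p = 5/8, and the value is (2)·(5/8) − 2 = -3/4.
For Player 2: with q = P(L), equating R1's and R2's payoffs gives 3q − 3 = −5q + 3 ⇒ q = 3/4.

3/4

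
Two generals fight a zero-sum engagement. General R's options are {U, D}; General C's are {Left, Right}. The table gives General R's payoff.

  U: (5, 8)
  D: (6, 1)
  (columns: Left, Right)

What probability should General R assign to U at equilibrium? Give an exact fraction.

5/8

Row minima: U → 5, D → 1; maximin = 5.
Column maxima: Left → 6, Right → 8; minimax = 6.
5 ≠ 6, so there is no saddle point; optimal play is mixed.
Let General R play U with probability p. Expected payoff against Left: 5p + 6(1−p) = −p + 6; against Right: 8p + 1(1−p) = 7p + 1.
Setting these equal: −p + 6 = 7p + 1 ⇒ −8p = -5 ⇒ p = 5/8, and the value is (-1)·(5/8) + 6 = 43/8.
For General C: with q = P(Left), equating U's and D's payoffs gives −3q + 8 = 5q + 1 ⇒ q = 7/8.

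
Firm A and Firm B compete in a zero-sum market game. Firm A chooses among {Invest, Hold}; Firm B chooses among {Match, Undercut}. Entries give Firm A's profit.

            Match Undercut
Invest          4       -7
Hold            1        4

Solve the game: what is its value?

Row minima: Invest → -7, Hold → 1; maximin = 1.
Column maxima: Match → 4, Undercut → 4; minimax = 4.
1 ≠ 4, so there is no saddle point; optimal play is mixed.
Let Firm A play Invest with probability p. Expected payoff against Match: 4p + 1(1−p) = 3p + 1; against Undercut: (-7)p + 4(1−p) = −11p + 4.
Setting these equal: 3p + 1 = −11p + 4 ⇒ 14p = 3 ⇒ p = 3/14, and the value is (3)·(3/14) + 1 = 23/14.
For Firm B: with q = P(Match), equating Invest's and Hold's payoffs gives 11q − 7 = −3q + 4 ⇒ q = 11/14.

23/14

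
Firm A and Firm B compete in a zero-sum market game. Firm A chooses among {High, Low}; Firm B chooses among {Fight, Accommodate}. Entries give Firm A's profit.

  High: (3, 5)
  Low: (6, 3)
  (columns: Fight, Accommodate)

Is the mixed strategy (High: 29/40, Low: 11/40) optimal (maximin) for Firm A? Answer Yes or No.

Against Fight this mix gives (29/40)·3 + (11/40)·6 = 153/40.
Against Accommodate this mix gives (29/40)·5 + (11/40)·3 = 89/20.
Firm B will play Fight, holding Firm A to 153/40. Shifting weight toward the row that does better against Fight would raise this floor (the equalizing mix achieves 21/5 against both Fight and Accommodate), so the proposed strategy is not optimal.

No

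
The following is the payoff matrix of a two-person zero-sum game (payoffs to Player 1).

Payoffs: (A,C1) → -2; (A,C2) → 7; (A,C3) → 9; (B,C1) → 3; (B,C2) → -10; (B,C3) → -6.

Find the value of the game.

Row minima: A → -2, B → -10; maximin = -2.
Column maxima: C1 → 3, C2 → 7, C3 → 9; minimax = 3.
-2 ≠ 3, so there is no saddle point; optimal play is mixed.
C3 is strictly dominated by C2 (it gives Player 1 strictly more in every row), so Player 2 never plays it.
On the remaining 2×2 (A, B vs C1, C2):
Let Player 1 play A with probability p. Expected payoff against C1: (-2)p + 3(1−p) = −5p + 3; against C2: 7p + (-10)(1−p) = 17p − 10.
Setting these equal: −5p + 3 = 17p − 10 ⇒ −22p = -13 ⇒ p = 13/22, and the value is (-5)·(13/22) + 3 = 1/22.
For Player 2: with q = P(C1), equating A's and B's payoffs gives −9q + 7 = 13q − 10 ⇒ q = 17/22.

1/22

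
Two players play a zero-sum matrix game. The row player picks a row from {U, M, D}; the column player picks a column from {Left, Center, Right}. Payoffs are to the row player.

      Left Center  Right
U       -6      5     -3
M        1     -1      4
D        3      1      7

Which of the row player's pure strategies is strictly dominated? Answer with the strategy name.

D gives a strictly higher payoff than M against every column: 3 > 1, 1 > -1, 7 > 4.
So M is strictly dominated and the row player never plays it.

M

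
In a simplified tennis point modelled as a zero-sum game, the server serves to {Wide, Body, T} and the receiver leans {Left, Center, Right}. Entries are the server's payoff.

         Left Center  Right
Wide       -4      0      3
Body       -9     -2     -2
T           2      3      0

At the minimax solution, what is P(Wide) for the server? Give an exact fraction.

2/9

Row minima: Wide → -4, Body → -9, T → 0; maximin = 0.
Column maxima: Left → 2, Center → 3, Right → 3; minimax = 2.
0 ≠ 2, so there is no saddle point; optimal play is mixed.
Body is strictly dominated by Wide, so the server never plays it.
Center is strictly dominated by Left (it gives the server strictly more in every row), so the receiver never plays it.
On the remaining 2×2 (Wide, T vs Left, Right):
Let the server play Wide with probability p. Expected payoff against Left: (-4)p + 2(1−p) = −6p + 2; against Right: 3p + 0(1−p) = 3p.
Setting these equal: −6p + 2 = 3p ⇒ −9p = -2 ⇒ p = 2/9, and the value is (-6)·(2/9) + 2 = 2/3.
For the receiver: with q = P(Left), equating Wide's and T's payoffs gives −7q + 3 = 2q ⇒ q = 1/3.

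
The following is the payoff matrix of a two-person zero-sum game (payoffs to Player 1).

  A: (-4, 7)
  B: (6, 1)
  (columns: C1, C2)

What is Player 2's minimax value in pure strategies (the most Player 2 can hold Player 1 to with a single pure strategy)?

Column maxima: C1 → 6, C2 → 7.
The smallest of these is 6.

6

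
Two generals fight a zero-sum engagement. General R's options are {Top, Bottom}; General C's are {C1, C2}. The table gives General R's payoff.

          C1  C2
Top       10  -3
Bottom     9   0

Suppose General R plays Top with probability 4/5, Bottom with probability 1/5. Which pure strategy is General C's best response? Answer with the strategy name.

C2

If General C plays C1, General R's expected payoff is (4/5)·10 + (1/5)·9 = 49/5.
If General C plays C2, General R's expected payoff is (4/5)·(-3) + (1/5)·0 = -12/5.
General C minimizes General R's payoff; the smallest is -12/5, so the best response is C2.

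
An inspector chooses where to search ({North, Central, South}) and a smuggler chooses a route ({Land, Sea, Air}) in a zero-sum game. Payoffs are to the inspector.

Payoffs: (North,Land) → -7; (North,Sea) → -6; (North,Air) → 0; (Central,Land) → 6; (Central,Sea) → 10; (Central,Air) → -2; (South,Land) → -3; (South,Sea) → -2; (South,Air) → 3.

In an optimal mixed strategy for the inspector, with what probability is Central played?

3/7

Row minima: North → -7, Central → -2, South → -3; maximin = -2.
Column maxima: Land → 6, Sea → 10, Air → 3; minimax = 3.
-2 ≠ 3, so there is no saddle point; optimal play is mixed.
North is strictly dominated by South, so the inspector never plays it.
Sea is strictly dominated by Land (it gives the inspector strictly more in every row), so the smuggler never plays it.
On the remaining 2×2 (Central, South vs Land, Air):
Let the inspector play Central with probability p. Expected payoff against Land: 6p + (-3)(1−p) = 9p − 3; against Air: (-2)p + 3(1−p) = −5p + 3.
Setting these equal: 9p − 3 = −5p + 3 ⇒ 14p = 6 ⇒ p = 3/7, and the value is (9)·(3/7) − 3 = 6/7.
For the smuggler: with q = P(Land), equating Central's and South's payoffs gives 8q − 2 = −6q + 3 ⇒ q = 5/14.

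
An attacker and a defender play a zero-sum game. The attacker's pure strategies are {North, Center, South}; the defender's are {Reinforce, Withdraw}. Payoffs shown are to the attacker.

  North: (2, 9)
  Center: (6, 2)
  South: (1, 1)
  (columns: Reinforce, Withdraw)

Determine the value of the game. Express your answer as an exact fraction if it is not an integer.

50/11

Row minima: North → 2, Center → 2, South → 1; maximin = 2.
Column maxima: Reinforce → 6, Withdraw → 9; minimax = 6.
2 ≠ 6, so there is no saddle point; optimal play is mixed.
South is strictly dominated by North, so the attacker never plays it.
On the remaining 2×2 (North, Center vs Reinforce, Withdraw):
Let the attacker play North with probability p. Expected payoff against Reinforce: 2p + 6(1−p) = −4p + 6; against Withdraw: 9p + 2(1−p) = 7p + 2.
Setting these equal: −4p + 6 = 7p + 2 ⇒ −11p = -4 ⇒ p = 4/11, and the value is (-4)·(4/11) + 6 = 50/11.
For the defender: with q = P(Reinforce), equating North's and Center's payoffs gives −7q + 9 = 4q + 2 ⇒ q = 7/11.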